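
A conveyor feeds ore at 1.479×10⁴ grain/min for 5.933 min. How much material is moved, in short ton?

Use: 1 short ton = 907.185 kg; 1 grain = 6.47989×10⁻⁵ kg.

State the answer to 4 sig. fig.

0.006268 short ton

1.479×10⁴ grain/min → 0.0159729 kg/s
5.933 min → 355.98 s
m = ṁ × t = 0.0159729 × 355.98 = 5.68603 kg
In short ton: 5.68603 / 907.185 = 0.00626777 short ton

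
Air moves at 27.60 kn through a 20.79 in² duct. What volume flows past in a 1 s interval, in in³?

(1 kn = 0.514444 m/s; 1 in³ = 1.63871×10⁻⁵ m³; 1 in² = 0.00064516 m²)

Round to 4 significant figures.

1.162×10⁴ in³

27.60 kn × 0.514444 = 14.1987 m/s
20.79 in² × 0.00064516 = 0.0134129 m²
V = v × A × t = 14.1987 m/s × 0.0134129 m² × 1 s = 0.190446 m³
0.190446 m³ ÷ (1.63871×10⁻⁵ m³/in³) = 11621.7 in³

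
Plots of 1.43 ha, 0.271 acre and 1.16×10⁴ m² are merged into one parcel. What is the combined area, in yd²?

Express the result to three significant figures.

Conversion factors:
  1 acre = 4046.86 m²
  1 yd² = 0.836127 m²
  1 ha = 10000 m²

3.23×10⁴ yd²

1.43 ha × 10000 → 14300 m²
0.271 acre × 4046.86 → 1096.7 m²
1.16×10⁴ m² (already m²)
Sum: 14300 + 1096.7 + 11600 = 26996.7 m²
In yd²: 26996.7 / 0.836127 = 32287.8 yd²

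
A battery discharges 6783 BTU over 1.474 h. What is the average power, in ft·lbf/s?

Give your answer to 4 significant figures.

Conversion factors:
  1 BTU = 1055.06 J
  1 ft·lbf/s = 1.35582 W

994.7 ft·lbf/s

6783 BTU × 1055.06 = 7.15647×10⁶ J
1.474 h × 3600 = 5306.4 s
P = E / t = 7.15647×10⁶ J / 5306.4 s = 1348.65 W
1348.65 W ÷ (1.35582 W/ft·lbf/s) = 994.712 ft·lbf/s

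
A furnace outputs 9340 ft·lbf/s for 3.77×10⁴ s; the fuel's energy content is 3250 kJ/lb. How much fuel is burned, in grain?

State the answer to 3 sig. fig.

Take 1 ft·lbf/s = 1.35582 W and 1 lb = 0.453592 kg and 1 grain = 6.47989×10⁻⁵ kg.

1.03×10⁶ grain

9340 ft·lbf/s → 12663.4 W
E = P × t = 12663.4 × 37700 = 4.7741×10⁸ J
3250 kJ/lb → 7.16503×10⁶ J/kg
m = E / e_s = 4.7741×10⁸ / 7.16503×10⁶ = 66.6306 kg
In grain: 66.6306 / 6.47989×10⁻⁵ = 1.02827×10⁶ grain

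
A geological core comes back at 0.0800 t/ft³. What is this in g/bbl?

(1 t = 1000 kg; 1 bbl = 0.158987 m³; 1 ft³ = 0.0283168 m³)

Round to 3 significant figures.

0.0800 t/ft³ × 1000 kg/t ÷ 0.0283168 m³/ft³ = 2825.18 kg/m³
2825.18 kg/m³ ÷ 0.001 kg/g × 0.158987 m³/bbl = 449167 g/bbl

4.49×10⁵ g/bbl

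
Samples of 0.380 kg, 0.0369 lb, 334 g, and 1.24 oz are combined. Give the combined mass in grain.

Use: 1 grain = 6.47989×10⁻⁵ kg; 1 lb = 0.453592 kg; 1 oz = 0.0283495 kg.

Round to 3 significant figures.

1.18×10⁴ grain

0.380 kg (already kg)
0.0369 lb × 0.453592 = 0.0167375 kg
334 g × 0.001 = 0.334 kg
1.24 oz × 0.0283495 = 0.0351534 kg
Combined: 0.38 + 0.0167375 + 0.334 + 0.0351534 = 0.765891 kg
In grain: 0.765891 / 6.47989×10⁻⁵ = 11819.5 grain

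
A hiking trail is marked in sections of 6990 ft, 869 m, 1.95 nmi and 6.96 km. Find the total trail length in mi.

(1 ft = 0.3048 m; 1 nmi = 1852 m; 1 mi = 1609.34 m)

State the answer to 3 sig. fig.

8.43 mi

6990 ft × 0.3048 = 2130.55 m
869 m (already m)
1.95 nmi × 1852 = 3611.4 m
6.96 km × 1000 = 6960 m
Sum: 2130.55 + 869 + 3611.4 + 6960 = 13571 m
In mi: 13571 / 1609.34 = 8.43265 mi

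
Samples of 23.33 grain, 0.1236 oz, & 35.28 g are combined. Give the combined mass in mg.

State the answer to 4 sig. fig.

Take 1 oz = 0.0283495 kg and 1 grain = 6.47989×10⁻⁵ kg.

23.33 grain × 6.47989×10⁻⁵ → 0.00151176 kg
0.1236 oz × 0.0283495 → 0.003504 kg
35.28 g × 0.001 → 0.03528 kg
Combined: 0.00151176 + 0.003504 + 0.03528 = 0.0402958 kg
In mg: 0.0402958 / 10⁻⁶ = 40295.8 mg

4.030×10⁴ mg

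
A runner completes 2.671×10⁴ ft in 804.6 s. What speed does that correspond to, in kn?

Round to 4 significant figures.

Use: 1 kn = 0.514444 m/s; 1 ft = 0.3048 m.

19.67 kn

2.671×10⁴ ft × 0.3048 = 8141.21 m
v = d / t = 8141.21 m / 804.6 s = 10.1183 m/s
10.1183 m/s ÷ (0.514444 m/s/kn) = 19.6684 kn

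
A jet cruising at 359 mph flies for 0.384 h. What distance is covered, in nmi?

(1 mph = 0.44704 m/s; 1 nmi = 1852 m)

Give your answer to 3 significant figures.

359 mph × 0.44704 → 160.487 m/s
0.384 h × 3600 → 1382.4 s
d = v × t = 160.487 m/s × 1382.4 s = 221857 m
221857 m ÷ (1852 m/nmi) = 119.793 nmi

120 nmi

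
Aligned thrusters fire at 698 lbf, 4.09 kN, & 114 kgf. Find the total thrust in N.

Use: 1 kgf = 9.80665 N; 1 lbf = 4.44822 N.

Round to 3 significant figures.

698 lbf × 4.44822 = 3104.86 N
4.09 kN × 1000 = 4090 N
114 kgf × 9.80665 = 1117.96 N
Sum: 3104.86 + 4090 + 1117.96 = 8312.82 N

8310 N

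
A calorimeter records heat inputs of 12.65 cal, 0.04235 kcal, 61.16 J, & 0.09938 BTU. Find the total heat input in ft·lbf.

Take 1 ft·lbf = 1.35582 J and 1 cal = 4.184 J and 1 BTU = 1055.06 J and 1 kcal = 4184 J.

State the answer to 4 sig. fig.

292.2 ft·lbf

12.65 cal × 4.184 → 52.9276 J
0.04235 kcal × 4184 → 177.192 J
61.16 J (already J)
0.09938 BTU × 1055.06 → 104.852 J
Sum: 52.9276 + 177.192 + 61.16 + 104.852 = 396.132 J
In ft·lbf: 396.132 / 1.35582 = 292.172 ft·lbf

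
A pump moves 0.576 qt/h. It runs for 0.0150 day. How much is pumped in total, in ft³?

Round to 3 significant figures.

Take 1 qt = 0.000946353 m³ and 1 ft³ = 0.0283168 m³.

0.00693 ft³

0.576 qt/h → 1.51416×10⁻⁷ m³/s
0.0150 day → 1296 s
V = Q × t = 1.51416×10⁻⁷ × 1296 = 1.96235×10⁻⁴ m³
In ft³: 1.96235×10⁻⁴ / 0.0283168 = 0.00692999 ft³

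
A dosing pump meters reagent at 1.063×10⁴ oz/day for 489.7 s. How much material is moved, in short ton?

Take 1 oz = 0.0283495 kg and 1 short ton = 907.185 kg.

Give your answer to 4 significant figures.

1.063×10⁴ oz/day → 0.00348791 kg/s
m = ṁ × t = 0.00348791 × 489.7 = 1.70803 kg
In short ton: 1.70803 / 907.185 = 0.00188278 short ton

0.001883 short ton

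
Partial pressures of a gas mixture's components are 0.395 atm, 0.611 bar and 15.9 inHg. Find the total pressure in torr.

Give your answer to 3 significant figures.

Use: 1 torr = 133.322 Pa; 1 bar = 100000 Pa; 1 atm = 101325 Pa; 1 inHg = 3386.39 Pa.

1160 torr

0.395 atm × 101325 → 40023.4 Pa
0.611 bar × 100000 → 61100 Pa
15.9 inHg × 3386.39 → 53843.6 Pa
Sum: 40023.4 + 61100 + 53843.6 = 154967 Pa
In torr: 154967 / 133.322 = 1162.35 torr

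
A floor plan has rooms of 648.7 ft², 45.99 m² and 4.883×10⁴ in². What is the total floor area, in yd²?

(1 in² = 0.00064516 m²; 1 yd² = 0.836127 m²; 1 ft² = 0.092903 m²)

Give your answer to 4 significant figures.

164.8 yd²

648.7 ft² × 0.092903 → 60.2662 m²
45.99 m² (already m²)
4.883×10⁴ in² × 0.00064516 → 31.5032 m²
Sum: 60.2662 + 45.99 + 31.5032 = 137.759 m²
In yd²: 137.759 / 0.836127 = 164.758 yd²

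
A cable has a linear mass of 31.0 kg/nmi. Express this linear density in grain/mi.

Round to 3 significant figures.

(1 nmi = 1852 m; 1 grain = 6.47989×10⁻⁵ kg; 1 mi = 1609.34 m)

31.0 kg/nmi ÷ 1852 m/nmi = 0.0167387 kg/m
0.0167387 kg/m ÷ 6.47989×10⁻⁵ kg/grain × 1609.34 m/mi = 415721 grain/mi

4.16×10⁵ grain/mi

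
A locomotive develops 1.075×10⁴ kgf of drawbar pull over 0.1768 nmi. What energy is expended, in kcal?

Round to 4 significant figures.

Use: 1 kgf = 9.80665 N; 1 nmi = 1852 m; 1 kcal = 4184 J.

1.075×10⁴ kgf × 9.80665 = 105421 N
0.1768 nmi × 1852 = 327.434 m
W = F × d = 105421 N × 327.434 m = 3.45184×10⁷ J
3.45184×10⁷ J ÷ (4184 J/kcal) = 8250.1 kcal

8250 kcal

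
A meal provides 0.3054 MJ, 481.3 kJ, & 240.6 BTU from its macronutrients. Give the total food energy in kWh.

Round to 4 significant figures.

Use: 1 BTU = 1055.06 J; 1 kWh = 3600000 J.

0.3054 MJ × 1000000 → 305400 J
481.3 kJ × 1000 → 481300 J
240.6 BTU × 1055.06 → 253847 J
Total: 305400 + 481300 + 253847 = 1.04055×10⁶ J
In kWh: 1.04055×10⁶ / 3600000 = 0.289042 kWh

0.2890 kWh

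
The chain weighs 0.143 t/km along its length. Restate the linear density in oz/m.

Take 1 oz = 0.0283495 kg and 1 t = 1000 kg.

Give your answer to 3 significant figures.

0.143 t/km × 1000 kg/t ÷ 1000 m/km = 0.143 kg/m
0.143 kg/m ÷ 0.0283495 kg/oz = 5.04418 oz/m

5.04 oz/m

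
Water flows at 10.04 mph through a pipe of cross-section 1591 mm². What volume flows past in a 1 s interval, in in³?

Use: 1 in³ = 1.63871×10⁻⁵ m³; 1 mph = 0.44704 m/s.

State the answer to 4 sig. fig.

435.8 in³

10.04 mph × 0.44704 → 4.48828 m/s
1591 mm² × 10⁻⁶ → 0.001591 m²
V = v × A × t = 4.48828 m/s × 0.001591 m² × 1 s = 0.00714085 m³
0.00714085 m³ ÷ (1.63871×10⁻⁵ m³/in³) = 435.76 in³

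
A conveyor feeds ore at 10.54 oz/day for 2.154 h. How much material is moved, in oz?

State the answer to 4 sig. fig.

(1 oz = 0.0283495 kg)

0.9460 oz

10.54 oz/day → 3.45838×10⁻⁶ kg/s
2.154 h → 7754.4 s
m = ṁ × t = 3.45838×10⁻⁶ × 7754.4 = 0.0268177 kg
In oz: 0.0268177 / 0.0283495 = 0.945967 oz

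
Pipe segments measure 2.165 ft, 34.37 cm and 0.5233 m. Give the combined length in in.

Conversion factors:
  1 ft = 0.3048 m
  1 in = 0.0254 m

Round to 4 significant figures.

2.165 ft × 0.3048 → 0.659892 m
34.37 cm × 0.01 → 0.3437 m
0.5233 m (already m)
Sum: 0.659892 + 0.3437 + 0.5233 = 1.52689 m
In in: 1.52689 / 0.0254 = 60.1138 in

60.11 in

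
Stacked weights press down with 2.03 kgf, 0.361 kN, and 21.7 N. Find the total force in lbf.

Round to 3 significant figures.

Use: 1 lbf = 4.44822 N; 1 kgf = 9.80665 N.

90.5 lbf

2.03 kgf × 9.80665 → 19.9075 N
0.361 kN × 1000 → 361 N
21.7 N (already N)
Total: 19.9075 + 361 + 21.7 = 402.608 N
In lbf: 402.608 / 4.44822 = 90.5099 lbf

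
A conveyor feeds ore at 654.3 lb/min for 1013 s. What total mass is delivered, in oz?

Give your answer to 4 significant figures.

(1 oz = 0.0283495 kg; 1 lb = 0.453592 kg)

654.3 lb/min → 4.94642 kg/s
m = ṁ × t = 4.94642 × 1013 = 5010.72 kg
In oz: 5010.72 / 0.0283495 = 176748 oz

1.767×10⁵ oz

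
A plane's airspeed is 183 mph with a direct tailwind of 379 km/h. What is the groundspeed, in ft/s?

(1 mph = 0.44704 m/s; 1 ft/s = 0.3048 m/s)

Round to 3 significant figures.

183 mph × 0.44704 = 81.8083 m/s
379 km/h × (1/3.6) = 105.278 m/s
Sum: 81.8083 + 105.278 = 187.086 m/s
In ft/s: 187.086 / 0.3048 = 613.799 ft/s

614 ft/s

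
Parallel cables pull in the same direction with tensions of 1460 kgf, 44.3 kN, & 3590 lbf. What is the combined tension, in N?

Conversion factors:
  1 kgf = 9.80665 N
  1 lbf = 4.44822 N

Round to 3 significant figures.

1460 kgf × 9.80665 = 14317.7 N
44.3 kN × 1000 = 44300 N
3590 lbf × 4.44822 = 15969.1 N
Total: 14317.7 + 44300 + 15969.1 = 74586.8 N

7.46×10⁴ N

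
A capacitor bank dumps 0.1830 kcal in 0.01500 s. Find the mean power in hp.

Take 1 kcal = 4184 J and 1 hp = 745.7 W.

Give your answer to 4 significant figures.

0.1830 kcal × 4184 → 765.672 J
P = E / t = 765.672 J / 0.015 s = 51044.8 W
51044.8 W ÷ (745.7 W/hp) = 68.4522 hp

68.45 hp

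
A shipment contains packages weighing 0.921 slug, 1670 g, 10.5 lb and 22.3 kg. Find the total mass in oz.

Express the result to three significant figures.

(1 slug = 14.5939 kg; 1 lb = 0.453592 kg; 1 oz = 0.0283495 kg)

0.921 slug × 14.5939 = 13.441 kg
1670 g × 0.001 = 1.67 kg
10.5 lb × 0.453592 = 4.76272 kg
22.3 kg (already kg)
Combined: 13.441 + 1.67 + 4.76272 + 22.3 = 42.1737 kg
In oz: 42.1737 / 0.0283495 = 1487.63 oz

1490 oz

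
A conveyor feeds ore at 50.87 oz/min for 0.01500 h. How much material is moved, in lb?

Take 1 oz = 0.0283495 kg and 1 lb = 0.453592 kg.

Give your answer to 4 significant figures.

50.87 oz/min → 0.0240357 kg/s
0.01500 h → 54 s
m = ṁ × t = 0.0240357 × 54 = 1.29793 kg
In lb: 1.29793 / 0.453592 = 2.86145 lb

2.861 lb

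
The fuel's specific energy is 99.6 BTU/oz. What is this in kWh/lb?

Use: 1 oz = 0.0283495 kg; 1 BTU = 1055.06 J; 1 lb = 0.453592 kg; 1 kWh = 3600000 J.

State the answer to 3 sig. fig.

0.467 kWh/lb

99.6 BTU/oz × 1055.06 J/BTU ÷ 0.0283495 kg/oz = 3.70673×10⁶ J/kg
3.70673×10⁶ J/kg ÷ 3600000 J/kWh × 0.453592 kg/lb = 0.46704 kWh/lb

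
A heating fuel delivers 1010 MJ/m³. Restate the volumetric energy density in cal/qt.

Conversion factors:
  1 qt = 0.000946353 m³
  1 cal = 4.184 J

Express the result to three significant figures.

1010 MJ/m³ × 1000000 J/MJ = 1.01×10⁹ J/m³
1.01×10⁹ J/m³ ÷ 4.184 J/cal × 0.000946353 m³/qt = 228446 cal/qt

2.28×10⁵ cal/qt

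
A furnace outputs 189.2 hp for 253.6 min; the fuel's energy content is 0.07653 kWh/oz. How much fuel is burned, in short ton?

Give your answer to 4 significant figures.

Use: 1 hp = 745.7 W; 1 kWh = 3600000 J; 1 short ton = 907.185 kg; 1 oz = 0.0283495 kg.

189.2 hp → 141086 W
253.6 min → 15216 s
E = P × t = 141086 × 15216 = 2.14676×10⁹ J
0.07653 kWh/oz → 9.71827×10⁶ J/kg
m = E / e_s = 2.14676×10⁹ / 9.71827×10⁶ = 220.899 kg
In short ton: 220.899 / 907.185 = 0.243499 short ton

0.2435 short ton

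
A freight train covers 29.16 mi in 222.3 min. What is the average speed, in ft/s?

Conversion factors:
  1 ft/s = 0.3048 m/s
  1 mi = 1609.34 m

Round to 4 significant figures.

29.16 mi × 1609.34 = 46928.4 m
222.3 min × 60 = 13338 s
v = d / t = 46928.4 m / 13338 s = 3.5184 m/s
3.5184 m/s ÷ (0.3048 m/s/ft/s) = 11.5433 ft/s

11.54 ft/s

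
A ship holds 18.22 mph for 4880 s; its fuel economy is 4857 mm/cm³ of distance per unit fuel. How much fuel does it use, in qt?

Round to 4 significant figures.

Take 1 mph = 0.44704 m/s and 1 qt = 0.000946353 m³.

8.648 qt

18.22 mph → 8.14507 m/s
d = v × t = 8.14507 × 4880 = 39747.9 m
4857 mm/cm³ → 4.857×10⁶ m/m³
V = d / (distance per unit fuel) = 39747.9 / 4.857×10⁶ = 0.00818363 m³
In qt: 0.00818363 / 0.000946353 = 8.64754 qt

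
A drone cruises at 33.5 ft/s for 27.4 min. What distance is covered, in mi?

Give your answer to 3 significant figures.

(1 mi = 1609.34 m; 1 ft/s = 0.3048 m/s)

33.5 ft/s × 0.3048 → 10.2108 m/s
27.4 min × 60 → 1644 s
d = v × t = 10.2108 m/s × 1644 s = 16786.6 m
16786.6 m ÷ (1609.34 m/mi) = 10.4307 mi

10.4 mi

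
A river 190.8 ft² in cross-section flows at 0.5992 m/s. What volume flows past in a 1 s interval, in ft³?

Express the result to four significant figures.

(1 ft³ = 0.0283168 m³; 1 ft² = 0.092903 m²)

375.1 ft³

190.8 ft² × 0.092903 = 17.7259 m²
V = v × A × t = 0.5992 m/s × 17.7259 m² × 1 s = 10.6214 m³
10.6214 m³ ÷ (0.0283168 m³/ft³) = 375.092 ft³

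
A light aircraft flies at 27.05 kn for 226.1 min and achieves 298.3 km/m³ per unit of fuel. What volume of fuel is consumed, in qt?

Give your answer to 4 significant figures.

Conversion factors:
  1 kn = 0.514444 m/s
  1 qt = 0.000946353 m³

668.7 qt

27.05 kn → 13.9157 m/s
226.1 min → 13566 s
d = v × t = 13.9157 × 13566 = 188780 m
298.3 km/m³ → 298300 m/m³
V = d / (distance per unit fuel) = 188780 / 298300 = 0.632853 m³
In qt: 0.632853 / 0.000946353 = 668.728 qt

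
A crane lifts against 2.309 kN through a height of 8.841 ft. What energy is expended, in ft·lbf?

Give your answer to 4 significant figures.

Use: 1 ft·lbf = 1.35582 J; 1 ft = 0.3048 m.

2.309 kN × 1000 → 2309 N
8.841 ft × 0.3048 → 2.69474 m
W = F × d = 2309 N × 2.69474 m = 6222.15 J
6222.15 J ÷ (1.35582 J/ft·lbf) = 4589.22 ft·lbf

4589 ft·lbf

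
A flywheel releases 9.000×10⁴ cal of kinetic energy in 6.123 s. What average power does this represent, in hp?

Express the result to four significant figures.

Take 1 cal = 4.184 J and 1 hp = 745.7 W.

82.47 hp

9.000×10⁴ cal × 4.184 → 376560 J
P = E / t = 376560 J / 6.123 s = 61499.3 W
61499.3 W ÷ (745.7 W/hp) = 82.4719 hp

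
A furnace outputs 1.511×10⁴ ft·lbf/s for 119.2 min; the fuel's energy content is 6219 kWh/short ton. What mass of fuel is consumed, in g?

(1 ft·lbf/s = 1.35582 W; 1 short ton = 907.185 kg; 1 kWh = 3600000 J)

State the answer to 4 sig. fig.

1.511×10⁴ ft·lbf/s → 20486.4 W
119.2 min → 7152 s
E = P × t = 20486.4 × 7152 = 1.46519×10⁸ J
6219 kWh/short ton → 2.4679×10⁷ J/kg
m = E / e_s = 1.46519×10⁸ / 2.4679×10⁷ = 5.93699 kg
In g: 5.93699 / 0.001 = 5936.99 g

5937 g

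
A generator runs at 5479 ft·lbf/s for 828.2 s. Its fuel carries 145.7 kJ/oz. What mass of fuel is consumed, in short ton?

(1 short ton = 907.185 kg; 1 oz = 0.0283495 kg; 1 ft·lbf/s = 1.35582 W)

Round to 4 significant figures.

5479 ft·lbf/s → 7428.54 W
E = P × t = 7428.54 × 828.2 = 6.15232×10⁶ J
145.7 kJ/oz → 5.13942×10⁶ J/kg
m = E / e_s = 6.15232×10⁶ / 5.13942×10⁶ = 1.19708 kg
In short ton: 1.19708 / 907.185 = 0.00131955 short ton

0.001320 short ton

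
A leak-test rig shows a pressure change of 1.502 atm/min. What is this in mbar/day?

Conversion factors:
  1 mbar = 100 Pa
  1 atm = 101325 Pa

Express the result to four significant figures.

1.502 atm/min × 101325 Pa/atm ÷ 60 s/min = 2536.5 Pa/s
2536.5 Pa/s ÷ 100 Pa/mbar × 86400 s/day = 2.19154×10⁶ mbar/day

2.192×10⁶ mbar/day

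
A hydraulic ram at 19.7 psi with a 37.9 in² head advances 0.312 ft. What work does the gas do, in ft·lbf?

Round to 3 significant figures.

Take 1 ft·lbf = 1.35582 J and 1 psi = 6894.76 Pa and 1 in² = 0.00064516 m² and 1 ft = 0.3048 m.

19.7 psi → 135827 Pa
37.9 in² → 0.0244516 m²
F = P × A = 135827 × 0.0244516 = 3321.19 N
0.312 ft → 0.0950976 m
W = F × d = 3321.19 × 0.0950976 = 315.837 J
In ft·lbf: 315.837 / 1.35582 = 232.949 ft·lbf

233 ft·lbf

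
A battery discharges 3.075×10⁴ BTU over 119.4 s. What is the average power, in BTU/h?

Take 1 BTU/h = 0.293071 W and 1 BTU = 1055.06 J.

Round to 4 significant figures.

3.075×10⁴ BTU × 1055.06 = 3.24431×10⁷ J
P = E / t = 3.24431×10⁷ J / 119.4 s = 271718 W
271718 W ÷ (0.293071 W/BTU/h) = 927141 BTU/h

9.271×10⁵ BTU/h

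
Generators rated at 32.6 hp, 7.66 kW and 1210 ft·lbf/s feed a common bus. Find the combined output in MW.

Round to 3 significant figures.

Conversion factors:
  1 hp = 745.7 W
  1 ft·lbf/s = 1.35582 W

0.0336 MW

32.6 hp × 745.7 = 24309.8 W
7.66 kW × 1000 = 7660 W
1210 ft·lbf/s × 1.35582 = 1640.54 W
Sum: 24309.8 + 7660 + 1640.54 = 33610.3 W
In MW: 33610.3 / 1000000 = 0.0336103 MW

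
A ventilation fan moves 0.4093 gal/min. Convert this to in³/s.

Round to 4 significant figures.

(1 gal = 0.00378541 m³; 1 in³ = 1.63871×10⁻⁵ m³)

1.576 in³/s

0.4093 gal/min × 0.00378541 m³/gal ÷ 60 s/min = 2.58228×10⁻⁵ m³/s
2.58228×10⁻⁵ m³/s ÷ 1.63871×10⁻⁵ m³/in³ = 1.5758 in³/s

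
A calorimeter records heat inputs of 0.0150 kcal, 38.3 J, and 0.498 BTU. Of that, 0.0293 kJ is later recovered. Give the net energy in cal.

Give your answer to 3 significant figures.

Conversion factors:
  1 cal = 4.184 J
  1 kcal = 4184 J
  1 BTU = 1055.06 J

0.0150 kcal × 4184 = 62.76 J
38.3 J (already J)
0.498 BTU × 1055.06 = 525.42 J
0.0293 kJ × 1000 = 29.3 J
Result: 62.76 + 38.3 + 525.42 − 29.3 = 597.18 J
In cal: 597.18 / 4.184 = 142.729 cal

143 cal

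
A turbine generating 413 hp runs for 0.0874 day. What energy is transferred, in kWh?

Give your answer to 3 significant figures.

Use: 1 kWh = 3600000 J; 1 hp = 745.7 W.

413 hp × 745.7 → 307974 W
0.0874 day × 86400 → 7551.36 s
E = P × t = 307974 W × 7551.36 s = 2.32562×10⁹ J
2.32562×10⁹ J ÷ (3600000 J/kWh) = 646.006 kWh

646 kWh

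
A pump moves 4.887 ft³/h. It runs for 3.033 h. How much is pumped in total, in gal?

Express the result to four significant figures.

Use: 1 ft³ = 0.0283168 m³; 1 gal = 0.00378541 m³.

4.887 ft³/h → 3.84401×10⁻⁵ m³/s
3.033 h → 10918.8 s
V = Q × t = 3.84401×10⁻⁵ × 10918.8 = 0.41972 m³
In gal: 0.41972 / 0.00378541 = 110.878 gal

110.9 gal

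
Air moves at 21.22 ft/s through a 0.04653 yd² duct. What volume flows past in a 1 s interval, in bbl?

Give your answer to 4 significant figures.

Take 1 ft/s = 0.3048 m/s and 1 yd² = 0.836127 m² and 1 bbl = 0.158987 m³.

21.22 ft/s × 0.3048 = 6.46786 m/s
0.04653 yd² × 0.836127 = 0.038905 m²
V = v × A × t = 6.46786 m/s × 0.038905 m² × 1 s = 0.251632 m³
0.251632 m³ ÷ (0.158987 m³/bbl) = 1.58272 bbl

1.583 bbl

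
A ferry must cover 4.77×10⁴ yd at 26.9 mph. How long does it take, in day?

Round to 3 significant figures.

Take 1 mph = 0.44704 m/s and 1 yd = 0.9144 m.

0.0420 day

4.77×10⁴ yd × 0.9144 → 43616.9 m
26.9 mph × 0.44704 → 12.0254 m/s
t = d / v = 43616.9 m / 12.0254 m/s = 3627.06 s
3627.06 s ÷ (86400 s/day) = 0.0419799 day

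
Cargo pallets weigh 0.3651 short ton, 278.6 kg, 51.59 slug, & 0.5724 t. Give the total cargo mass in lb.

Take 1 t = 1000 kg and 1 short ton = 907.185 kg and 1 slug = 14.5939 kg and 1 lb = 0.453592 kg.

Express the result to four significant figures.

4266 lb

0.3651 short ton × 907.185 = 331.213 kg
278.6 kg (already kg)
51.59 slug × 14.5939 = 752.899 kg
0.5724 t × 1000 = 572.4 kg
Total: 331.213 + 278.6 + 752.899 + 572.4 = 1935.11 kg
In lb: 1935.11 / 0.453592 = 4266.19 lb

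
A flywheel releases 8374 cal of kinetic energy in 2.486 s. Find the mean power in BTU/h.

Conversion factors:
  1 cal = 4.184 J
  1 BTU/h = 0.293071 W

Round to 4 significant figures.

8374 cal × 4.184 → 35036.8 J
P = E / t = 35036.8 J / 2.486 s = 14093.6 W
14093.6 W ÷ (0.293071 W/BTU/h) = 48089.4 BTU/h

4.809×10⁴ BTU/h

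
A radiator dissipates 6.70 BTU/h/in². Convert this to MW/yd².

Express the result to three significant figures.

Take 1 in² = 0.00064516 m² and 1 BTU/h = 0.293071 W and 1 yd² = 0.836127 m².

6.70 BTU/h/in² × 0.293071 W/BTU/h ÷ 0.00064516 m²/in² = 3043.55 W/m²
3043.55 W/m² ÷ 1000000 W/MW × 0.836127 m²/yd² = 0.00254479 MW/yd²

0.00254 MW/yd²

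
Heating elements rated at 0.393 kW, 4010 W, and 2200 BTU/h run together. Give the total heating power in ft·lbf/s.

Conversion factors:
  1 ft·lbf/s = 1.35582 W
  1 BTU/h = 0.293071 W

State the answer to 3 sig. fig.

0.393 kW × 1000 → 393 W
4010 W (already W)
2200 BTU/h × 0.293071 → 644.756 W
Total: 393 + 4010 + 644.756 = 5047.76 W
In ft·lbf/s: 5047.76 / 1.35582 = 3723.03 ft·lbf/s

3720 ft·lbf/s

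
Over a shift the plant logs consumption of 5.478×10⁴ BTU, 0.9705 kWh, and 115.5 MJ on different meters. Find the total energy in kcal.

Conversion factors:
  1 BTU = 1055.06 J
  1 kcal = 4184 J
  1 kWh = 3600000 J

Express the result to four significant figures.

5.478×10⁴ BTU × 1055.06 = 5.77962×10⁷ J
0.9705 kWh × 3600000 = 3.4938×10⁶ J
115.5 MJ × 1000000 = 1.155×10⁸ J
Total: 5.77962×10⁷ + 3.4938×10⁶ + 1.155×10⁸ = 1.7679×10⁸ J
In kcal: 1.7679×10⁸ / 4184 = 42253.8 kcal

4.225×10⁴ kcal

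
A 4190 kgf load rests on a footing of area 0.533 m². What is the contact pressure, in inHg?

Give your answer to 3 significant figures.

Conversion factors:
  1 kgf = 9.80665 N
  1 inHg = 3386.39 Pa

4190 kgf × 9.80665 = 41089.9 N
P = F / A = 41089.9 N / 0.533 m² = 77091.7 Pa
77091.7 Pa ÷ (3386.39 Pa/inHg) = 22.7652 inHg

22.8 inHg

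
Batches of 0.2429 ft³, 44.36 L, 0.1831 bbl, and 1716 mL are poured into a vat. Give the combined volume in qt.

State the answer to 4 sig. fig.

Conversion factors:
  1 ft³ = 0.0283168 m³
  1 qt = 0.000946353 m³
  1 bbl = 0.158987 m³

86.72 qt

0.2429 ft³ × 0.0283168 = 0.00687815 m³
44.36 L × 0.001 = 0.04436 m³
0.1831 bbl × 0.158987 = 0.0291105 m³
1716 mL × 10⁻⁶ = 0.001716 m³
Combined: 0.00687815 + 0.04436 + 0.0291105 + 0.001716 = 0.0820646 m³
In qt: 0.0820646 / 0.000946353 = 86.7167 qt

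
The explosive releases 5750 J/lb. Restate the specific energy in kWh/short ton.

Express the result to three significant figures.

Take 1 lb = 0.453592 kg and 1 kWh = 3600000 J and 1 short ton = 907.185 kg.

5750 J/lb ÷ 0.453592 kg/lb = 12676.6 J/kg
12676.6 J/kg ÷ 3600000 J/kWh × 907.185 kg/short ton = 3.19445 kWh/short ton

3.19 kWh/short ton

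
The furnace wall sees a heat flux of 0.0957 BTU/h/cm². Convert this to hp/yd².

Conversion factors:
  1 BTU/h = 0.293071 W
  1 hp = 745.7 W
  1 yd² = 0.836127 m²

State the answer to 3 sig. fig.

0.0957 BTU/h/cm² × 0.293071 W/BTU/h ÷ 0.0001 m²/cm² = 280.469 W/m²
280.469 W/m² ÷ 745.7 W/hp × 0.836127 m²/yd² = 0.31448 hp/yd²

0.314 hp/yd²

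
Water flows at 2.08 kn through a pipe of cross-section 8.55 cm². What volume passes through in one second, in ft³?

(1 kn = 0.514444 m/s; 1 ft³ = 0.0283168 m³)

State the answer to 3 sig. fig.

0.0323 ft³

2.08 kn × 0.514444 = 1.07004 m/s
8.55 cm² × 0.0001 = 8.55×10⁻⁴ m²
V = v × A × t = 1.07004 m/s × 8.55×10⁻⁴ m² × 1 s = 9.14884×10⁻⁴ m³
9.14884×10⁻⁴ m³ ÷ (0.0283168 m³/ft³) = 0.0323089 ft³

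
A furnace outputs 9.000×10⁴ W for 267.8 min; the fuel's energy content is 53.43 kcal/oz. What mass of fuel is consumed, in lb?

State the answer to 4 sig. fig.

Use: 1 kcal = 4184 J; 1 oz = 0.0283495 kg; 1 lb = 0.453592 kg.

267.8 min → 16068 s
E = P × t = 90000 × 16068 = 1.44612×10⁹ J
53.43 kcal/oz → 7.88554×10⁶ J/kg
m = E / e_s = 1.44612×10⁹ / 7.88554×10⁶ = 183.389 kg
In lb: 183.389 / 0.453592 = 404.304 lb

404.3 lb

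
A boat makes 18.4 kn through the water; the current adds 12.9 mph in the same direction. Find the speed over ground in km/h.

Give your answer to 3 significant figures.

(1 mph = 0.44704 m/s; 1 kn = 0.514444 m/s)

18.4 kn × 0.514444 = 9.46577 m/s
12.9 mph × 0.44704 = 5.76682 m/s
Combined: 9.46577 + 5.76682 = 15.2326 m/s
In km/h: 15.2326 / (1/3.6) = 54.8374 km/h

54.8 km/h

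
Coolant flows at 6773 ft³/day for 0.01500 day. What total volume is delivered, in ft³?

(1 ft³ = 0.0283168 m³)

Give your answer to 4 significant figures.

101.6 ft³

6773 ft³/day → 0.00221979 m³/s
0.01500 day → 1296 s
V = Q × t = 0.00221979 × 1296 = 2.87685 m³
In ft³: 2.87685 / 0.0283168 = 101.595 ft³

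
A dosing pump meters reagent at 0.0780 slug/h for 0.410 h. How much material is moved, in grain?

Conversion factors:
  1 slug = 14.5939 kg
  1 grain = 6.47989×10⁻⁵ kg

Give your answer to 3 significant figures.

0.0780 slug/h → 3.16201×10⁻⁴ kg/s
0.410 h → 1476 s
m = ṁ × t = 3.16201×10⁻⁴ × 1476 = 0.466713 kg
In grain: 0.466713 / 6.47989×10⁻⁵ = 7202.48 grain

7200 grain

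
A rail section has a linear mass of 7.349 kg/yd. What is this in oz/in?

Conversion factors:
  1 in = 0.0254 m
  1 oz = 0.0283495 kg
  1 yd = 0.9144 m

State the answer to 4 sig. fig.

7.201 oz/in

7.349 kg/yd ÷ 0.9144 m/yd = 8.03696 kg/m
8.03696 kg/m ÷ 0.0283495 kg/oz × 0.0254 m/in = 7.20079 oz/in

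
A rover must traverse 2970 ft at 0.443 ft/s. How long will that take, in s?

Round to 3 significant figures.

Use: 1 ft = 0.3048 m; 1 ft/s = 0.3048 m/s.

2970 ft × 0.3048 = 905.256 m
0.443 ft/s × 0.3048 = 0.135026 m/s
t = d / v = 905.256 m / 0.135026 m/s = 6704.31 s

6700 s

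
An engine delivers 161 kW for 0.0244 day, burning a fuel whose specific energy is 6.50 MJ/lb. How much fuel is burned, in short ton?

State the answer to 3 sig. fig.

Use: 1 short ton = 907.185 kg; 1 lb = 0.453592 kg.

161 kW → 161000 W
0.0244 day → 2108.16 s
E = P × t = 161000 × 2108.16 = 3.39414×10⁸ J
6.50 MJ/lb → 1.43301×10⁷ J/kg
m = E / e_s = 3.39414×10⁸ / 1.43301×10⁷ = 23.6854 kg
In short ton: 23.6854 / 907.185 = 0.0261087 short ton

0.0261 short ton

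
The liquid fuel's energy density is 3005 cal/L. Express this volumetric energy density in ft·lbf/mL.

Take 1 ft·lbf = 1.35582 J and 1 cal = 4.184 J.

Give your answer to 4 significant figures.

3005 cal/L × 4.184 J/cal ÷ 0.001 m³/L = 1.25729×10⁷ J/m³
1.25729×10⁷ J/m³ ÷ 1.35582 J/ft·lbf × 10⁻⁶ m³/mL = 9.27328 ft·lbf/mL

9.273 ft·lbf/mL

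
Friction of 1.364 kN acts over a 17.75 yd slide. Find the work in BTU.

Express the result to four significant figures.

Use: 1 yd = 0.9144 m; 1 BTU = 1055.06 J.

20.98 BTU

1.364 kN × 1000 = 1364 N
17.75 yd × 0.9144 = 16.2306 m
W = F × d = 1364 N × 16.2306 m = 22138.5 J
22138.5 J ÷ (1055.06 J/BTU) = 20.9832 BTU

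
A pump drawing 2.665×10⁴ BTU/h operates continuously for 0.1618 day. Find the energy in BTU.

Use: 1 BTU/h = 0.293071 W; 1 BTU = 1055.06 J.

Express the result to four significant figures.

2.665×10⁴ BTU/h × 0.293071 = 7810.34 W
0.1618 day × 86400 = 13979.5 s
E = P × t = 7810.34 W × 13979.5 s = 1.09185×10⁸ J
1.09185×10⁸ J ÷ (1055.06 J/BTU) = 103487 BTU

1.035×10⁵ BTU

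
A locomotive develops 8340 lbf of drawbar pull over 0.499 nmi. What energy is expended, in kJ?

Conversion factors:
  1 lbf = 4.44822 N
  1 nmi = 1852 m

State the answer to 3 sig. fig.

3.43×10⁴ kJ

8340 lbf × 4.44822 = 37098.2 N
0.499 nmi × 1852 = 924.148 m
W = F × d = 37098.2 N × 924.148 m = 3.42842×10⁷ J
3.42842×10⁷ J ÷ (1000 J/kJ) = 34284.2 kJ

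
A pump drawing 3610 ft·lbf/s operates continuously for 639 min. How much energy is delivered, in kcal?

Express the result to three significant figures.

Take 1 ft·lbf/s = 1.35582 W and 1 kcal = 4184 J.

4.49×10⁴ kcal

3610 ft·lbf/s × 1.35582 → 4894.51 W
639 min × 60 → 38340 s
E = P × t = 4894.51 W × 38340 s = 1.87656×10⁸ J
1.87656×10⁸ J ÷ (4184 J/kcal) = 44850.9 kcal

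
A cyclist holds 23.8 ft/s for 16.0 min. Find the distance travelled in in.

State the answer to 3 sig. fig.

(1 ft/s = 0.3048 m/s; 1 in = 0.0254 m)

2.74×10⁵ in

23.8 ft/s × 0.3048 → 7.25424 m/s
16.0 min × 60 → 960 s
d = v × t = 7.25424 m/s × 960 s = 6964.07 m
6964.07 m ÷ (0.0254 m/in) = 274176 in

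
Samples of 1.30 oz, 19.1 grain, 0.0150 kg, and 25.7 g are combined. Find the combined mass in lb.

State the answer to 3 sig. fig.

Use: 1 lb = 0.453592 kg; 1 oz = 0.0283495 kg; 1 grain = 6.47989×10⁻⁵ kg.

1.30 oz × 0.0283495 = 0.0368544 kg
19.1 grain × 6.47989×10⁻⁵ = 0.00123766 kg
0.0150 kg (already kg)
25.7 g × 0.001 = 0.0257 kg
Total: 0.0368544 + 0.00123766 + 0.015 + 0.0257 = 0.0787921 kg
In lb: 0.0787921 / 0.453592 = 0.173707 lb

0.174 lb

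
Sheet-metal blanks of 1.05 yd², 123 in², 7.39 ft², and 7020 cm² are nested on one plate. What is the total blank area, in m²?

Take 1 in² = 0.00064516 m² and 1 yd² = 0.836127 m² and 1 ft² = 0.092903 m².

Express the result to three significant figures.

1.05 yd² × 0.836127 → 0.877933 m²
123 in² × 0.00064516 → 0.0793547 m²
7.39 ft² × 0.092903 → 0.686553 m²
7020 cm² × 0.0001 → 0.702 m²
Sum: 0.877933 + 0.0793547 + 0.686553 + 0.702 = 2.34584 m²

2.35 m²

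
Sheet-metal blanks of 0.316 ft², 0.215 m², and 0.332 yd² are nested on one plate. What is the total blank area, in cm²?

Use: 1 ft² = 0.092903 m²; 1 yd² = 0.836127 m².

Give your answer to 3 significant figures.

5220 cm²

0.316 ft² × 0.092903 = 0.0293573 m²
0.215 m² (already m²)
0.332 yd² × 0.836127 = 0.277594 m²
Total: 0.0293573 + 0.215 + 0.277594 = 0.521951 m²
In cm²: 0.521951 / 0.0001 = 5219.51 cm²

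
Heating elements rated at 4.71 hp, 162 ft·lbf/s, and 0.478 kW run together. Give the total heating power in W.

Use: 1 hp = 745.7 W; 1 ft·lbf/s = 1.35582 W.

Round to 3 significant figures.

4210 W

4.71 hp × 745.7 = 3512.25 W
162 ft·lbf/s × 1.35582 = 219.643 W
0.478 kW × 1000 = 478 W
Sum: 3512.25 + 219.643 + 478 = 4209.89 W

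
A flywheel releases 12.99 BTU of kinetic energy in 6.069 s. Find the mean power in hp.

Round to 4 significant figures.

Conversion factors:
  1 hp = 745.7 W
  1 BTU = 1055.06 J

12.99 BTU × 1055.06 → 13705.2 J
P = E / t = 13705.2 J / 6.069 s = 2258.23 W
2258.23 W ÷ (745.7 W/hp) = 3.02834 hp

3.028 hp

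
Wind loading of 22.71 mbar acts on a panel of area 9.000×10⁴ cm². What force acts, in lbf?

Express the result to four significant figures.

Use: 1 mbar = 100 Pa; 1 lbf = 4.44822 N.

22.71 mbar × 100 = 2271 Pa
9.000×10⁴ cm² × 0.0001 = 9 m²
F = P × A = 2271 Pa × 9 m² = 20439 N
20439 N ÷ (4.44822 N/lbf) = 4594.87 lbf

4595 lbf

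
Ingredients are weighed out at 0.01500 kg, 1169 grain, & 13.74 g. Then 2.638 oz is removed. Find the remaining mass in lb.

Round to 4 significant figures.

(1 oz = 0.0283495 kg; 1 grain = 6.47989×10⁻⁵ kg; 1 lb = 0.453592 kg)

0.01500 kg (already kg)
1169 grain × 6.47989×10⁻⁵ = 0.0757499 kg
13.74 g × 0.001 = 0.01374 kg
2.638 oz × 0.0283495 = 0.074786 kg
Result: 0.015 + 0.0757499 + 0.01374 − 0.074786 = 0.0297039 kg
In lb: 0.0297039 / 0.453592 = 0.0654859 lb

0.06549 lb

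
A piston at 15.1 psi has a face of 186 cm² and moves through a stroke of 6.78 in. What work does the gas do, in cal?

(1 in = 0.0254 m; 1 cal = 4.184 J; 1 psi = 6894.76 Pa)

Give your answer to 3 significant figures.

79.7 cal

15.1 psi → 104111 Pa
186 cm² → 0.0186 m²
F = P × A = 104111 × 0.0186 = 1936.46 N
6.78 in → 0.172212 m
W = F × d = 1936.46 × 0.172212 = 333.482 J
In cal: 333.482 / 4.184 = 79.7041 cal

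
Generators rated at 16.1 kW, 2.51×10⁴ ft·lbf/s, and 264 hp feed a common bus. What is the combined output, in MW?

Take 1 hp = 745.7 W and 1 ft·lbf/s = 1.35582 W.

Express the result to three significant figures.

0.247 MW

16.1 kW × 1000 = 16100 W
2.51×10⁴ ft·lbf/s × 1.35582 = 34031.1 W
264 hp × 745.7 = 196865 W
Combined: 16100 + 34031.1 + 196865 = 246996 W
In MW: 246996 / 1000000 = 0.246996 MW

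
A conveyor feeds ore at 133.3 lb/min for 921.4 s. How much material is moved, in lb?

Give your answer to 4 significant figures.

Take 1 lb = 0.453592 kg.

133.3 lb/min → 1.00773 kg/s
m = ṁ × t = 1.00773 × 921.4 = 928.522 kg
In lb: 928.522 / 0.453592 = 2047.04 lb

2047 lb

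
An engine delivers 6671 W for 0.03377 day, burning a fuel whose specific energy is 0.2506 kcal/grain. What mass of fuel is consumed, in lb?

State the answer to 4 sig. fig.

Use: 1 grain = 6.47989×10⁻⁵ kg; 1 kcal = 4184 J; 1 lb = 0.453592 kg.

2.652 lb

0.03377 day → 2917.73 s
E = P × t = 6671 × 2917.73 = 1.94642×10⁷ J
0.2506 kcal/grain → 1.6181×10⁷ J/kg
m = E / e_s = 1.94642×10⁷ / 1.6181×10⁷ = 1.2029 kg
In lb: 1.2029 / 0.453592 = 2.65194 lb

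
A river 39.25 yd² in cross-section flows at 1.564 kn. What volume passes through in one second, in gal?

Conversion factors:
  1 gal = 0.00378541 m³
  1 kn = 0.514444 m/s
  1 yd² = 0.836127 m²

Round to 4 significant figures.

1.564 kn × 0.514444 = 0.80459 m/s
39.25 yd² × 0.836127 = 32.818 m²
V = v × A × t = 0.80459 m/s × 32.818 m² × 1 s = 26.405 m³
26.405 m³ ÷ (0.00378541 m³/gal) = 6975.47 gal

6975 gal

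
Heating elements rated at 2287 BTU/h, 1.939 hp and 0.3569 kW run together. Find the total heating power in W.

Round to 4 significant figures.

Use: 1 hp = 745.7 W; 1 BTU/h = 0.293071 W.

2473 W

2287 BTU/h × 0.293071 → 670.253 W
1.939 hp × 745.7 → 1445.91 W
0.3569 kW × 1000 → 356.9 W
Combined: 670.253 + 1445.91 + 356.9 = 2473.06 W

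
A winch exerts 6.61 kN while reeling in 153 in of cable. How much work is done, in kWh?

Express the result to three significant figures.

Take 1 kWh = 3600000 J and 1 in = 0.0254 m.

0.00714 kWh

6.61 kN × 1000 = 6610 N
153 in × 0.0254 = 3.8862 m
W = F × d = 6610 N × 3.8862 m = 25687.8 J
25687.8 J ÷ (3600000 J/kWh) = 0.0071355 kWh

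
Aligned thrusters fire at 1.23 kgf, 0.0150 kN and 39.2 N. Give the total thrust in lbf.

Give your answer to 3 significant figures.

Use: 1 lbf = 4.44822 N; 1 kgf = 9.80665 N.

1.23 kgf × 9.80665 → 12.0622 N
0.0150 kN × 1000 → 15 N
39.2 N (already N)
Combined: 12.0622 + 15 + 39.2 = 66.2622 N
In lbf: 66.2622 / 4.44822 = 14.8963 lbf

14.9 lbf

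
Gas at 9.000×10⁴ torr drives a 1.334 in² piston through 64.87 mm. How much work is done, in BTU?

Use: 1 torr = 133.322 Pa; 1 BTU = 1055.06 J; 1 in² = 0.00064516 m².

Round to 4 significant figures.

9.000×10⁴ torr → 1.1999×10⁷ Pa
1.334 in² → 8.60643×10⁻⁴ m²
F = P × A = 1.1999×10⁷ × 8.60643×10⁻⁴ = 10326.9 N
64.87 mm → 0.06487 m
W = F × d = 10326.9 × 0.06487 = 669.906 J
In BTU: 669.906 / 1055.06 = 0.634946 BTU

0.6349 BTU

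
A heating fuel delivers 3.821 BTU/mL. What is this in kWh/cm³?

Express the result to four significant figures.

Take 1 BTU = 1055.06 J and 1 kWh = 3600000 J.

0.001120 kWh/cm³

3.821 BTU/mL × 1055.06 J/BTU ÷ 10⁻⁶ m³/mL = 4.03138×10⁹ J/m³
4.03138×10⁹ J/m³ ÷ 3600000 J/kWh × 10⁻⁶ m³/cm³ = 0.00111983 kWh/cm³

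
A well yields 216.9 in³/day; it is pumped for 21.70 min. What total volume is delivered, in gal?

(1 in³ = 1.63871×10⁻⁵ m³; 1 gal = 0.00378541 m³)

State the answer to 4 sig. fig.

0.01415 gal

216.9 in³/day → 4.11384×10⁻⁸ m³/s
21.70 min → 1302 s
V = Q × t = 4.11384×10⁻⁸ × 1302 = 5.35622×10⁻⁵ m³
In gal: 5.35622×10⁻⁵ / 0.00378541 = 0.0141496 gal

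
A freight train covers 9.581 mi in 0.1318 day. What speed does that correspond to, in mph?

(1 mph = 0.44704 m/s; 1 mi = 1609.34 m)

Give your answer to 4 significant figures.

9.581 mi × 1609.34 = 15419.1 m
0.1318 day × 86400 = 11387.5 s
v = d / t = 15419.1 m / 11387.5 s = 1.35404 m/s
1.35404 m/s ÷ (0.44704 m/s/mph) = 3.0289 mph

3.029 mph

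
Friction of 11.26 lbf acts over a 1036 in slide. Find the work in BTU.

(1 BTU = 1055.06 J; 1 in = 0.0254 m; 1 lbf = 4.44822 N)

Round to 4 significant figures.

1.249 BTU

11.26 lbf × 4.44822 = 50.087 N
1036 in × 0.0254 = 26.3144 m
W = F × d = 50.087 N × 26.3144 m = 1318.01 J
1318.01 J ÷ (1055.06 J/BTU) = 1.24923 BTU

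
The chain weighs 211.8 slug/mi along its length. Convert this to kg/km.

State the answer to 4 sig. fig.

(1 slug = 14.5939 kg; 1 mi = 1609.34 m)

1921 kg/km

211.8 slug/mi × 14.5939 kg/slug ÷ 1609.34 m/mi = 1.92066 kg/m
1.92066 kg/m × 1000 m/km = 1920.66 kg/km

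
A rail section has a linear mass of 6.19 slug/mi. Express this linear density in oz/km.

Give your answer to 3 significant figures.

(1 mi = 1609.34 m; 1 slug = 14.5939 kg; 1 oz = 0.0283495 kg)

6.19 slug/mi × 14.5939 kg/slug ÷ 1609.34 m/mi = 0.0561325 kg/m
0.0561325 kg/m ÷ 0.0283495 kg/oz × 1000 m/km = 1980.02 oz/km

1980 oz/km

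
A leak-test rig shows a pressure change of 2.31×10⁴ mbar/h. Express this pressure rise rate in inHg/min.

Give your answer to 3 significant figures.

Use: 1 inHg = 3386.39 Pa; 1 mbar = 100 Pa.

2.31×10⁴ mbar/h × 100 Pa/mbar ÷ 3600 s/h = 641.667 Pa/s
641.667 Pa/s ÷ 3386.39 Pa/inHg × 60 s/min = 11.369 inHg/min

11.4 inHg/min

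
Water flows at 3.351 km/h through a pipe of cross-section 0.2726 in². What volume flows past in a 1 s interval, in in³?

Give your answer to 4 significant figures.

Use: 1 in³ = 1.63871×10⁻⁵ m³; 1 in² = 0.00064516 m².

3.351 km/h × (1/3.6) → 0.930833 m/s
0.2726 in² × 0.00064516 → 1.75871×10⁻⁴ m²
V = v × A × t = 0.930833 m/s × 1.75871×10⁻⁴ m² × 1 s = 1.63707×10⁻⁴ m³
1.63707×10⁻⁴ m³ ÷ (1.63871×10⁻⁵ m³/in³) = 9.98999 in³

9.990 in³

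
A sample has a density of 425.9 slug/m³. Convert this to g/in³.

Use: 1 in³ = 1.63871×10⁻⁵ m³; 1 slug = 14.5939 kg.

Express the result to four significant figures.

101.9 g/in³

425.9 slug/m³ × 14.5939 kg/slug = 6215.54 kg/m³
6215.54 kg/m³ ÷ 0.001 kg/g × 1.63871×10⁻⁵ m³/in³ = 101.855 g/in³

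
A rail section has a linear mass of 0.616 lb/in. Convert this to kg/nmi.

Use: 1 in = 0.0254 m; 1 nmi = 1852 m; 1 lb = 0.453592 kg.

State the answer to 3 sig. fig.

0.616 lb/in × 0.453592 kg/lb ÷ 0.0254 m/in = 11.0005 kg/m
11.0005 kg/m × 1852 m/nmi = 20372.9 kg/nmi

2.04×10⁴ kg/nmi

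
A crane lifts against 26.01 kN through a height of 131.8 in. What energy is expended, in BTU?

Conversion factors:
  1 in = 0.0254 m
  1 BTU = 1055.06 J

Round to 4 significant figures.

82.53 BTU

26.01 kN × 1000 = 26010 N
131.8 in × 0.0254 = 3.34772 m
W = F × d = 26010 N × 3.34772 m = 87074.2 J
87074.2 J ÷ (1055.06 J/BTU) = 82.5301 BTU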